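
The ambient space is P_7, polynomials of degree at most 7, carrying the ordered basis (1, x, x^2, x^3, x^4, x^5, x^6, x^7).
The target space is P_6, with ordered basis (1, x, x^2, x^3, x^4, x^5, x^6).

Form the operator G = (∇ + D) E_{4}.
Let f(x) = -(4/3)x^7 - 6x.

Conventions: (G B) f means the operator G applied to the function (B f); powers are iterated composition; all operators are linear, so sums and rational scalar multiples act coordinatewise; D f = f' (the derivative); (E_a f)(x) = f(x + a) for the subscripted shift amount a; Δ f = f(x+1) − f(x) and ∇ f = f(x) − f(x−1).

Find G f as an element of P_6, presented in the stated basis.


E_{4} f = -(4/3)x^7 - (112/3)x^6 - 448x^5 - (8960/3)x^4 - (35840/3)x^3 - 28672x^2 - (114706/3)x - 65608/3
∇ E_{4} f = -(28/3)x^6 - 196x^5 - (5180/3)x^4 - (24500/3)x^3 - 21868x^2 - (94276/3)x - 56806/3
D E_{4} f = -(28/3)x^6 - 224x^5 - 2240x^4 - (35840/3)x^3 - 35840x^2 - 57344x - 114706/3
(∇ + D) E_{4} f = -(56/3)x^6 - 420x^5 - (11900/3)x^4 - (60340/3)x^3 - 57708x^2 - (266308/3)x - 171512/3

the image equals g(x) = -(56/3)x^6 - 420x^5 - (11900/3)x^4 - (60340/3)x^3 - 57708x^2 - (266308/3)x - 171512/3


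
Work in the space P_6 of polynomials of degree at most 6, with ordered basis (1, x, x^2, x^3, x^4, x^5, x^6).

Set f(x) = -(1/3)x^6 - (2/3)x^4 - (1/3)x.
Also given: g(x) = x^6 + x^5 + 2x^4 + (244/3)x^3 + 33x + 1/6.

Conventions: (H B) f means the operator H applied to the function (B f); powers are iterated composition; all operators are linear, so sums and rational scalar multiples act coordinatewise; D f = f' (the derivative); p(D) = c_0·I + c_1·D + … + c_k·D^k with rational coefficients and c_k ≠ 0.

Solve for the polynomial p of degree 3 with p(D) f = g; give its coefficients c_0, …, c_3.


p(D) = -3·I − (1/2)·D − 2·D^3, i.e. c_0 = -3, c_1 = -1/2, c_2 = 0, c_3 = -2

D^0 f = -(1/3)x^6 - (2/3)x^4 - (1/3)x
D^1 f = -2x^5 - (8/3)x^3 - 1/3
D^2 f = -10x^4 - 8x^2
D^3 f = -40x^3 - 16x
matching coefficients of g against c_0 f + c_1 Df + … from the top degree down determines the c_i
solution: c_0 = -3, c_1 = -1/2, c_2 = 0, c_3 = -2


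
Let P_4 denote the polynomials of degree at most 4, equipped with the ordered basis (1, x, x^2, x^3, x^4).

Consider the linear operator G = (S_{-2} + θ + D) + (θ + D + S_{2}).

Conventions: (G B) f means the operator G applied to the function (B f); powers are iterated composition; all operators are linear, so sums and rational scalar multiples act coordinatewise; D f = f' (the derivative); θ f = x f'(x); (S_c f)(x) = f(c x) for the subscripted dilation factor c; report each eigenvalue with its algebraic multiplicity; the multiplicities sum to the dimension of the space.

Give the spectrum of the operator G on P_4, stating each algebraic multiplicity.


image of 1: 2
image of x: 2x + 2
image of x^2: 12x^2 + 4x
image of x^3: 6x^3 + 6x^2
image of x^4: 40x^4 + 8x^3
the matrix is upper triangular; its diagonal is (2, 2, 12, 6, 40)
for a triangular matrix the eigenvalues are the diagonal entries, with algebraic multiplicity their repetition count

λ = 2 (multiplicity 2), λ = 6 (multiplicity 1), λ = 12 (multiplicity 1), λ = 40 (multiplicity 1)


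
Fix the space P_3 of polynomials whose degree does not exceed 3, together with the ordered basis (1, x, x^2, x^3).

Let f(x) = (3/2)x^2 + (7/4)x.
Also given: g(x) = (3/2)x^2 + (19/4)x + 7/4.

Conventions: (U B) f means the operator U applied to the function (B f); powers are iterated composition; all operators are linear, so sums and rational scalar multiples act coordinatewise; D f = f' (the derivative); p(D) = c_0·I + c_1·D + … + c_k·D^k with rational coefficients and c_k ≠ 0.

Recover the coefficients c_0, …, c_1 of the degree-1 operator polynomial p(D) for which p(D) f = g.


D^0 f = (3/2)x^2 + (7/4)x
D^1 f = 3x + 7/4
matching coefficients of g against c_0 f + c_1 Df + … from the top degree down determines the c_i
solution: c_0 = 1, c_1 = 1

c_0 = 1, c_1 = 1


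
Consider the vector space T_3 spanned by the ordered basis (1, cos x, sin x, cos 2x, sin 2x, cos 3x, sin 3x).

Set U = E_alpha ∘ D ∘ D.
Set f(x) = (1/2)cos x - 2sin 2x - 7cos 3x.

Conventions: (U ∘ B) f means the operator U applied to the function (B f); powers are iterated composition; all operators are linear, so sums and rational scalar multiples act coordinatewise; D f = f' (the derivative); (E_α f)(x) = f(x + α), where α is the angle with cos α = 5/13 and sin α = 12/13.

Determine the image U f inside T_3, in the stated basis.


the result is g(x) = -(5/26)cos x + (6/13)sin x + (960/169)cos 2x - (952/169)sin 2x - (128205/2197)cos 3x + (52164/2197)sin 3x

D f = -(1/2)sin x - 4cos 2x + 21sin 3x
D D f = -(1/2)cos x + 8sin 2x + 63cos 3x
E_alpha D D f = -(5/26)cos x + (6/13)sin x + (960/169)cos 2x - (952/169)sin 2x - (128205/2197)cos 3x + (52164/2197)sin 3x


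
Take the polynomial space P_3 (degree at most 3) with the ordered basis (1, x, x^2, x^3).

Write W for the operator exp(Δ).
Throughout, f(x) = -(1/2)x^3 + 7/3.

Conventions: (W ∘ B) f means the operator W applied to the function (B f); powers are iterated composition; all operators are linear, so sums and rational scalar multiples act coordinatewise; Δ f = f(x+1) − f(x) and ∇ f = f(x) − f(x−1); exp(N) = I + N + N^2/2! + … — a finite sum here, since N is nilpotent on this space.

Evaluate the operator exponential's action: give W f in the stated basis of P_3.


the result is g(x) = -(1/2)x^3 - (3/2)x^2 - 3x - 1/6

order-1 term: -(3/2)x^2 - (3/2)x - 1/2
order-2 term: -(3/2)x - 3/2
order-3 term: -1/2
the series for exp(Δ) f terminates at order 3
exp(Δ) f = -(1/2)x^3 - (3/2)x^2 - 3x - 1/6


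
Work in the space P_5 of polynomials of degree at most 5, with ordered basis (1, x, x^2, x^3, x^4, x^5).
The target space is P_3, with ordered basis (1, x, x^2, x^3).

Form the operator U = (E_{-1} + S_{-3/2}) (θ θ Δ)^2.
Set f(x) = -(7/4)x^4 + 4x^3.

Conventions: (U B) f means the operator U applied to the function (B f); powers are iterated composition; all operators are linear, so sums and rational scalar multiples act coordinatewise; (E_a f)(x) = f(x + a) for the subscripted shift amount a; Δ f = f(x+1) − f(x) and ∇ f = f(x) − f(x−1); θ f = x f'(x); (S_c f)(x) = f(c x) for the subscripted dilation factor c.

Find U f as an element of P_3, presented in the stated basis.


g(x) = -2457x^2 + (3201/2)x - 579

Δ f = -7x^3 + (3/2)x^2 + 5x + 9/4
θ Δ f = -21x^3 + 3x^2 + 5x
θ θ Δ f = -63x^3 + 6x^2 + 5x
Δ (θ θ Δ) f = -189x^2 - 177x - 52
θ Δ (θ θ Δ) f = -378x^2 - 177x
θ θ Δ (θ θ Δ) f = -756x^2 - 177x
E_{-1} (θ θ Δ)^2 f = -756x^2 + 1335x - 579
S_{-3/2} (θ θ Δ)^2 f = -1701x^2 + (531/2)x
(E_{-1} + S_{-3/2}) (θ θ Δ)^2 f = -2457x^2 + (3201/2)x - 579


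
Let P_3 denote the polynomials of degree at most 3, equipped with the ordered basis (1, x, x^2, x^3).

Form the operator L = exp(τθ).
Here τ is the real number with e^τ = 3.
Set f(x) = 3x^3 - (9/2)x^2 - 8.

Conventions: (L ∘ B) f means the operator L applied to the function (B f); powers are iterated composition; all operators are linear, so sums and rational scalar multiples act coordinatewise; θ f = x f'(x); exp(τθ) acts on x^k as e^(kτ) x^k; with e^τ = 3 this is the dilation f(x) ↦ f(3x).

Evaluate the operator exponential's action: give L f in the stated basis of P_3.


g(x) = 81x^3 - (81/2)x^2 - 8

exp(τθ) x^k = e^(kτ) x^k; with e^τ = 3 this sends x^k to 3^k x^k
x^2 ↦ 9 x^2
x^3 ↦ 27 x^3
applying this coordinatewise to f: exp(τθ) f = 81x^3 - (81/2)x^2 - 8


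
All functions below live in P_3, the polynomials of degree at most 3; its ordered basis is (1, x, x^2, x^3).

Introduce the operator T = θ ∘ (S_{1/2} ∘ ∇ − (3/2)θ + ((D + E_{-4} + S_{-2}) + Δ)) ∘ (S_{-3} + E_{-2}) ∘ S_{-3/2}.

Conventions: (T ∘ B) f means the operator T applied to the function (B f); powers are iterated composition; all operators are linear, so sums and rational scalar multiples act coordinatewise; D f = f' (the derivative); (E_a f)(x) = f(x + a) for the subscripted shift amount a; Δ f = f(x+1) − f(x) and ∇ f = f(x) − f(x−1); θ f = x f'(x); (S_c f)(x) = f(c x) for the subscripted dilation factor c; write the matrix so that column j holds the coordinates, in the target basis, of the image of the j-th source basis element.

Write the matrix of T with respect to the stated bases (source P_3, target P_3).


the matrix is [[0, 0, 0, 0]; [0, -15/2, -45, 35073/8]; [0, 0, 90, -6723/8]; [0, 0, 0, -24219/8]] (rows listed top to bottom)

image of 1: 0
image of x: -(15/2)x
image of x^2: 90x^2 - 45x
image of x^3: -(24219/8)x^3 - (6723/8)x^2 + (35073/8)x
each image's coordinates form column j of the matrix


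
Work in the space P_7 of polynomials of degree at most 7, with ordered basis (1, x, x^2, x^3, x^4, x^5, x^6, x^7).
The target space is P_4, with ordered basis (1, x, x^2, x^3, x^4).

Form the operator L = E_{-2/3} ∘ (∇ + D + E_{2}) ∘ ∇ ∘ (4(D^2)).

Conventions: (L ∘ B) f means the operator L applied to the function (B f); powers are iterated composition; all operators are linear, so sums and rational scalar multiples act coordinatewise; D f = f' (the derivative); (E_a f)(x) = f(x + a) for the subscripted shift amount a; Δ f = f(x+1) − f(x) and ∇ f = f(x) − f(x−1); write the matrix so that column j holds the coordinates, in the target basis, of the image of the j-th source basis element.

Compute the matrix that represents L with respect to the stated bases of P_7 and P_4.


image of 1: 0
image of x: 0
image of x^2: 0
image of x^3: 24
image of x^4: 96x + 272
image of x^5: 240x^2 + 1360x - 3520/3
image of x^6: 480x^3 + 4080x^2 - 7040x + 60280/9
image of x^7: 840x^4 + 9520x^3 - 24640x^2 + (421960/9)x - 647024/27
each image's coordinates form column j of the matrix

the matrix is [[0, 0, 0, 24, 272, -3520/3, 60280/9, -647024/27]; [0, 0, 0, 0, 96, 1360, -7040, 421960/9]; [0, 0, 0, 0, 0, 240, 4080, -24640]; [0, 0, 0, 0, 0, 0, 480, 9520]; [0, 0, 0, 0, 0, 0, 0, 840]] (rows listed top to bottom)


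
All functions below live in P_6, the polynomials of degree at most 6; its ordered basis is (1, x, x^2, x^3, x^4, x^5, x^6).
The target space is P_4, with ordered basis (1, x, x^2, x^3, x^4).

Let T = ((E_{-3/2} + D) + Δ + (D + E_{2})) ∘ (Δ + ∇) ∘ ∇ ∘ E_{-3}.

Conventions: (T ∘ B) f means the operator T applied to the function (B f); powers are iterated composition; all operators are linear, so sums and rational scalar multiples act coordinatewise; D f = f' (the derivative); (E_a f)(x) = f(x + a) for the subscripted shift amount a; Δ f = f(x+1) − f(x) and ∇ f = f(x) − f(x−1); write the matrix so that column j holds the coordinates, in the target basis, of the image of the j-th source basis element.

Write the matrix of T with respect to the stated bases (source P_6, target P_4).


the matrix is [[0, 0, 8, -42, 194, -1280, 46787/4]; [0, 0, 0, 24, -168, 970, -7680]; [0, 0, 0, 0, 48, -420, 2910]; [0, 0, 0, 0, 0, 80, -840]; [0, 0, 0, 0, 0, 0, 120]] (rows listed top to bottom)

image of 1: 0
image of x: 0
image of x^2: 8
image of x^3: 24x - 42
image of x^4: 48x^2 - 168x + 194
image of x^5: 80x^3 - 420x^2 + 970x - 1280
image of x^6: 120x^4 - 840x^3 + 2910x^2 - 7680x + 46787/4
each image's coordinates form column j of the matrix


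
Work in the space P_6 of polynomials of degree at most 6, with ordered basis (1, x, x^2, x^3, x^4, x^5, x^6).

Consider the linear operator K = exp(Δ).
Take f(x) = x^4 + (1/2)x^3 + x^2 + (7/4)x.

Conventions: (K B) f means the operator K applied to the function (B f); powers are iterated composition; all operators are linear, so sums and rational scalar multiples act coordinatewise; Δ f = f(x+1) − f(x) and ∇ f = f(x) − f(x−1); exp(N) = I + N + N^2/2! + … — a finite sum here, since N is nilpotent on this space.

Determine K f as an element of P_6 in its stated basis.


order-1 term: 4x^3 + (15/2)x^2 + (15/2)x + 17/4
order-2 term: 6x^2 + (27/2)x + 19/2
order-3 term: 4x + 13/2
order-4 term: 1
the series for exp(Δ) f terminates at order 4
exp(Δ) f = x^4 + (9/2)x^3 + (29/2)x^2 + (107/4)x + 85/4

the result is g(x) = x^4 + (9/2)x^3 + (29/2)x^2 + (107/4)x + 85/4


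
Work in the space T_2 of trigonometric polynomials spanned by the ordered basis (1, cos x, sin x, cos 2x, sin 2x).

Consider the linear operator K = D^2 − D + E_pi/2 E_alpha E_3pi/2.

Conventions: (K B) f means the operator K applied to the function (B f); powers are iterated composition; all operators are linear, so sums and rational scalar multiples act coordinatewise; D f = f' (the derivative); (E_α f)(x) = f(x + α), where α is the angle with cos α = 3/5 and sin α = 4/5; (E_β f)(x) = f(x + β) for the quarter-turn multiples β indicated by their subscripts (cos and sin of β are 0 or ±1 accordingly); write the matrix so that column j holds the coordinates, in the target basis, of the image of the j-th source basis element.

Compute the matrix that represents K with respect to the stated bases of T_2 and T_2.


the matrix is [[1, 0, 0, 0, 0]; [0, -2/5, -1/5, 0, 0]; [0, 1/5, -2/5, 0, 0]; [0, 0, 0, -107/25, -26/25]; [0, 0, 0, 26/25, -107/25]] (rows listed top to bottom)

image of 1: 1
image of cos x: -(2/5)cos x + (1/5)sin x
image of sin x: -(1/5)cos x - (2/5)sin x
image of cos 2x: -(107/25)cos 2x + (26/25)sin 2x
image of sin 2x: -(26/25)cos 2x - (107/25)sin 2x
each image's coordinates form column j of the matrix


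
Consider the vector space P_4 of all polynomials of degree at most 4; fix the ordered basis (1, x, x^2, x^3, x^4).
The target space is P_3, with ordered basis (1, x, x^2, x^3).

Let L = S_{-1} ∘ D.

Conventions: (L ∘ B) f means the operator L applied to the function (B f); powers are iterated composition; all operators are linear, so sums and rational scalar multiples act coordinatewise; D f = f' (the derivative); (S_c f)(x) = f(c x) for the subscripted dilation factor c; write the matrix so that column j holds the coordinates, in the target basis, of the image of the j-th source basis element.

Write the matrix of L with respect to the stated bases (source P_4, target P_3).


the matrix is [[0, 1, 0, 0, 0]; [0, 0, -2, 0, 0]; [0, 0, 0, 3, 0]; [0, 0, 0, 0, -4]] (rows listed top to bottom)

image of 1: 0
image of x: 1
image of x^2: -2x
image of x^3: 3x^2
image of x^4: -4x^3
each image's coordinates form column j of the matrix


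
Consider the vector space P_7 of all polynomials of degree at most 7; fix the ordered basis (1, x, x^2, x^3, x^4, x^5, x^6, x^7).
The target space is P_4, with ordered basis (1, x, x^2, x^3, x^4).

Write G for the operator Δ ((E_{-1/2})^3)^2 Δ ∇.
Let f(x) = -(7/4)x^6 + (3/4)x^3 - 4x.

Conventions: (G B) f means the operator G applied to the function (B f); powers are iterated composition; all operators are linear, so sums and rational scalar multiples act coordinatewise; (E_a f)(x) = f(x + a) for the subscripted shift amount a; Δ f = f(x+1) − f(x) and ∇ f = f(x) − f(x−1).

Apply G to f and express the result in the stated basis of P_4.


∇ f = -(21/2)x^5 + (105/4)x^4 - 35x^3 + (57/2)x^2 - (51/4)x - 3/2
Δ ∇ f = -(105/2)x^4 - (105/2)x^2 + (9/2)x - 7/2
E_{-1/2} Δ ∇ f = -(105/2)x^4 + 105x^3 - (525/4)x^2 + (333/4)x - 709/32
E_{-1/2} E_{-1/2} Δ ∇ f = -(105/2)x^4 + 210x^3 - (735/2)x^2 + (639/2)x - 113
E_{-1/2} E_{-1/2} E_{-1/2} Δ ∇ f = -(105/2)x^4 + 315x^3 - (3045/4)x^2 + (3483/4)x - 12613/32
E_{-1/2} (E_{-1/2})^3 Δ ∇ f = -(105/2)x^4 + 420x^3 - (2625/2)x^2 + (3789/2)x - 2125/2
E_{-1/2} E_{-1/2} (E_{-1/2})^3 Δ ∇ f = -(105/2)x^4 + 525x^3 - (8085/4)x^2 + (14193/4)x - 76597/32
E_{-1/2} E_{-1/2} E_{-1/2} (E_{-1/2})^3 Δ ∇ f = -(105/2)x^4 + 630x^3 - (5775/2)x^2 + (11979/2)x - 4742
Δ (((E_{-1/2})^3)^2 Δ ∇) f = -210x^3 + 1575x^2 - 4095x + 7359/2

g(x) = -210x^3 + 1575x^2 - 4095x + 7359/2


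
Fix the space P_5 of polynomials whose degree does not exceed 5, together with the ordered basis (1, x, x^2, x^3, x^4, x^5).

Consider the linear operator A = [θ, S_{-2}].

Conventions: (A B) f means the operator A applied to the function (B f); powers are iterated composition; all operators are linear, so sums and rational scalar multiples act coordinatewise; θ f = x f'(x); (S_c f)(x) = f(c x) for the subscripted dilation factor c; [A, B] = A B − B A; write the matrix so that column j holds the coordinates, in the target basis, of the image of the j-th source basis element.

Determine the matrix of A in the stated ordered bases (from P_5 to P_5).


the matrix is [[0, 0, 0, 0, 0, 0]; [0, 0, 0, 0, 0, 0]; [0, 0, 0, 0, 0, 0]; [0, 0, 0, 0, 0, 0]; [0, 0, 0, 0, 0, 0]; [0, 0, 0, 0, 0, 0]] (rows listed top to bottom)

image of 1: 0
image of x: 0
image of x^2: 0
image of x^3: 0
image of x^4: 0
image of x^5: 0
each image's coordinates form column j of the matrix


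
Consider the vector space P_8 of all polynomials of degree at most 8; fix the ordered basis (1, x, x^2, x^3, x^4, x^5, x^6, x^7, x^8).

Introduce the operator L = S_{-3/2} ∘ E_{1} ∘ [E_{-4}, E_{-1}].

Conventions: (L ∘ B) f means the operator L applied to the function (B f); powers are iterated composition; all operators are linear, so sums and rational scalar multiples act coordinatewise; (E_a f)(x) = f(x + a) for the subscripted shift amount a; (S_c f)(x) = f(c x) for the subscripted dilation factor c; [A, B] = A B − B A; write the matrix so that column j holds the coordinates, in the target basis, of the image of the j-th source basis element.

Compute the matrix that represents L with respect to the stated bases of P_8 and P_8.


the matrix is [[0, 0, 0, 0, 0, 0, 0, 0, 0]; [0, 0, 0, 0, 0, 0, 0, 0, 0]; [0, 0, 0, 0, 0, 0, 0, 0, 0]; [0, 0, 0, 0, 0, 0, 0, 0, 0]; [0, 0, 0, 0, 0, 0, 0, 0, 0]; [0, 0, 0, 0, 0, 0, 0, 0, 0]; [0, 0, 0, 0, 0, 0, 0, 0, 0]; [0, 0, 0, 0, 0, 0, 0, 0, 0]; [0, 0, 0, 0, 0, 0, 0, 0, 0]] (rows listed top to bottom)

image of 1: 0
image of x: 0
image of x^2: 0
image of x^3: 0
image of x^4: 0
image of x^5: 0
image of x^6: 0
image of x^7: 0
image of x^8: 0
each image's coordinates form column j of the matrix


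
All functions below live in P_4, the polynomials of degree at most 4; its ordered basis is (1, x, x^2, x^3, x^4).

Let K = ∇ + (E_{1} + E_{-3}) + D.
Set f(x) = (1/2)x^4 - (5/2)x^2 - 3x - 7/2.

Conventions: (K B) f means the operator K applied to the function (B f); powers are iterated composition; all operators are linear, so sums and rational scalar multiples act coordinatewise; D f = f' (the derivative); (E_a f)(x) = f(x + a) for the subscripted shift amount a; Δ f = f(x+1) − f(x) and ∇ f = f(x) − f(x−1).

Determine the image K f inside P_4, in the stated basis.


∇ f = 2x^3 - 3x^2 - 3x - 1
E_{1} f = (1/2)x^4 + 2x^3 + (1/2)x^2 - 6x - 17/2
E_{-3} f = (1/2)x^4 - 6x^3 + (49/2)x^2 - 42x + 47/2
(E_{1} + E_{-3}) f = x^4 - 4x^3 + 25x^2 - 48x + 15
D f = 2x^3 - 5x - 3
(∇ + (E_{1} + E_{-3}) + D) f = x^4 + 22x^2 - 56x + 11

the result is g(x) = x^4 + 22x^2 - 56x + 11


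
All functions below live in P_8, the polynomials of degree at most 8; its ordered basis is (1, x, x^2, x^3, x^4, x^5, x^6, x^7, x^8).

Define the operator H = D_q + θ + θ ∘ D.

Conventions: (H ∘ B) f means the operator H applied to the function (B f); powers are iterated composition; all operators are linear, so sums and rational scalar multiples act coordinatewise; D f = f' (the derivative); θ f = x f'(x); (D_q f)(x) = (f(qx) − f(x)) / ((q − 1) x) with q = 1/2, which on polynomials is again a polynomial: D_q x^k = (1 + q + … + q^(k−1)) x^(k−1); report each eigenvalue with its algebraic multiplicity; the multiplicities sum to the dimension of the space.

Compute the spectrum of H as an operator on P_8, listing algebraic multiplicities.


λ = 0 (multiplicity 1), λ = 1 (multiplicity 1), λ = 2 (multiplicity 1), λ = 3 (multiplicity 1), λ = 4 (multiplicity 1), λ = 5 (multiplicity 1), λ = 6 (multiplicity 1), λ = 7 (multiplicity 1), λ = 8 (multiplicity 1)

image of 1: 0
image of x: x + 1
image of x^2: 2x^2 + (7/2)x
image of x^3: 3x^3 + (31/4)x^2
image of x^4: 4x^4 + (111/8)x^3
image of x^5: 5x^5 + (351/16)x^4
image of x^6: 6x^6 + (1023/32)x^5
image of x^7: 7x^7 + (2815/64)x^6
image of x^8: 8x^8 + (7423/128)x^7
the matrix is upper triangular; its diagonal is (0, 1, 2, 3, 4, 5, 6, 7, 8)
for a triangular matrix the eigenvalues are the diagonal entries, with algebraic multiplicity their repetition count


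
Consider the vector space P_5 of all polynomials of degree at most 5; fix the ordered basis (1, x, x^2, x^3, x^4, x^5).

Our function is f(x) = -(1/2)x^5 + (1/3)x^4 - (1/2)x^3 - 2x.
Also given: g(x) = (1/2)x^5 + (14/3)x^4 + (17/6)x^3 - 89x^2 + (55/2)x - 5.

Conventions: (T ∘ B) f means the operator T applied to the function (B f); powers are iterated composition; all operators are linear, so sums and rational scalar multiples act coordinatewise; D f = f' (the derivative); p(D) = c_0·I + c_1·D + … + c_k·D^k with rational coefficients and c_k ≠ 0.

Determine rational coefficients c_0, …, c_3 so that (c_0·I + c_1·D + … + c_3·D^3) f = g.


p(D) = -I − 2·D − (1/2)·D^2 + 3·D^3, i.e. c_0 = -1, c_1 = -2, c_2 = -1/2, c_3 = 3

D^0 f = -(1/2)x^5 + (1/3)x^4 - (1/2)x^3 - 2x
D^1 f = -(5/2)x^4 + (4/3)x^3 - (3/2)x^2 - 2
D^2 f = -10x^3 + 4x^2 - 3x
D^3 f = -30x^2 + 8x - 3
matching coefficients of g against c_0 f + c_1 Df + … from the top degree down determines the c_i
solution: c_0 = -1, c_1 = -2, c_2 = -1/2, c_3 = 3


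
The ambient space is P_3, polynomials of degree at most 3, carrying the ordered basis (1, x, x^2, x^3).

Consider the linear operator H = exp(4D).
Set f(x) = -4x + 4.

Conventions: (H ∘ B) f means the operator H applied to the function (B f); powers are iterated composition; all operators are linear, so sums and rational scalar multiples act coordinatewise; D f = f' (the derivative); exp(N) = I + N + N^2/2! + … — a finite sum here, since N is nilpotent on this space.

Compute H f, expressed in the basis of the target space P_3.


the image equals g(x) = -4x - 12

order-1 term: -16
the series for exp(4D) f terminates at order 1
exp(4D) f = -4x - 12


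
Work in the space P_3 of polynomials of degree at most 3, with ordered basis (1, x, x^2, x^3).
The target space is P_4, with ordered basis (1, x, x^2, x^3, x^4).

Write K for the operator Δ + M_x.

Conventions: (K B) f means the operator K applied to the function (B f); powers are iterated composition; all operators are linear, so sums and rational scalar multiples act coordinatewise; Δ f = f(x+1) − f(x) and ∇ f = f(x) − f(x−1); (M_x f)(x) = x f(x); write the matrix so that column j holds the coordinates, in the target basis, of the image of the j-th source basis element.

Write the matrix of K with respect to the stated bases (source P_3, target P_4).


image of 1: x
image of x: x^2 + 1
image of x^2: x^3 + 2x + 1
image of x^3: x^4 + 3x^2 + 3x + 1
each image's coordinates form column j of the matrix

the matrix is [[0, 1, 1, 1]; [1, 0, 2, 3]; [0, 1, 0, 3]; [0, 0, 1, 0]; [0, 0, 0, 1]] (rows listed top to bottom)


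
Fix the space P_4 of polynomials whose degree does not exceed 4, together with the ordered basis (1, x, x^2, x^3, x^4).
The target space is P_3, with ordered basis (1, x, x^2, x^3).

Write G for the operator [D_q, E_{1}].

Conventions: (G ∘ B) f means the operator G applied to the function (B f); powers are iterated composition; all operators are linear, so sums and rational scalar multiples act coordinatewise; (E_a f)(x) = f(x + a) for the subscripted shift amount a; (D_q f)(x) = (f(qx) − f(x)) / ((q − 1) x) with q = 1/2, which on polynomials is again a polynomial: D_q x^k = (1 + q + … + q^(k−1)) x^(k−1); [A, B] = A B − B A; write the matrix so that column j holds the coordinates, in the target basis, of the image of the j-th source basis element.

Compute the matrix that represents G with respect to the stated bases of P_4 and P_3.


the matrix is [[0, 0, 1/2, 5/4, 17/8]; [0, 0, 0, 1, 27/8]; [0, 0, 0, 0, 11/8]; [0, 0, 0, 0, 0]] (rows listed top to bottom)

image of 1: 0
image of x: 0
image of x^2: 1/2
image of x^3: x + 5/4
image of x^4: (11/8)x^2 + (27/8)x + 17/8
each image's coordinates form column j of the matrix


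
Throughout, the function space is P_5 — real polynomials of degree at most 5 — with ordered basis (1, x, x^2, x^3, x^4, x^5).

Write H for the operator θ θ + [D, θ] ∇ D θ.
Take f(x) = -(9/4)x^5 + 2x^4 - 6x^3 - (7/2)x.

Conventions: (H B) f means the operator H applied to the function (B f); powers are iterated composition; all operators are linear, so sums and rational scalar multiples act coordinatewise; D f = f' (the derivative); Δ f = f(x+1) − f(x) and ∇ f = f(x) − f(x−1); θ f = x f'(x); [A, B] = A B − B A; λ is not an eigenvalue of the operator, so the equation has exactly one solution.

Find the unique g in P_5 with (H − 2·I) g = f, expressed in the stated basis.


write g with unknown coordinates in the stated basis and equate coefficients in (H − 2·I) g = f
solving from the highest basis element down gives g = -(9/92)x^5 + (1/7)x^4 - (6/7)x^3 + (675/46)x^2 + (14993/322)x - 5163/322
check: H g = -(225/92)x^5 + (16/7)x^4 - (54/7)x^3 + (675/23)x^2 + (28859/322)x - 5163/161
so H g − 2·g = -(9/4)x^5 + 2x^4 - 6x^3 - (7/2)x = f ✓

the image equals g(x) = -(9/92)x^5 + (1/7)x^4 - (6/7)x^3 + (675/46)x^2 + (14993/322)x - 5163/322


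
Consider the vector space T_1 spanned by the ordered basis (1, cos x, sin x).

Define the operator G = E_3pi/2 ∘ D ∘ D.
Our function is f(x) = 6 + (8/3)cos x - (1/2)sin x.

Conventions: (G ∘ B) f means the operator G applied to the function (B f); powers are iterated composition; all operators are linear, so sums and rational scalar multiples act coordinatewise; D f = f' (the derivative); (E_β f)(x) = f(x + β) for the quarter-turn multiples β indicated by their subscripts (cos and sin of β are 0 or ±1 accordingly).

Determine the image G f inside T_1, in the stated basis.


the image equals g(x) = -(1/2)cos x - (8/3)sin x

D f = -(1/2)cos x - (8/3)sin x
D D f = -(8/3)cos x + (1/2)sin x
E_3pi/2 (D ∘ D) f = -(1/2)cos x - (8/3)sin x


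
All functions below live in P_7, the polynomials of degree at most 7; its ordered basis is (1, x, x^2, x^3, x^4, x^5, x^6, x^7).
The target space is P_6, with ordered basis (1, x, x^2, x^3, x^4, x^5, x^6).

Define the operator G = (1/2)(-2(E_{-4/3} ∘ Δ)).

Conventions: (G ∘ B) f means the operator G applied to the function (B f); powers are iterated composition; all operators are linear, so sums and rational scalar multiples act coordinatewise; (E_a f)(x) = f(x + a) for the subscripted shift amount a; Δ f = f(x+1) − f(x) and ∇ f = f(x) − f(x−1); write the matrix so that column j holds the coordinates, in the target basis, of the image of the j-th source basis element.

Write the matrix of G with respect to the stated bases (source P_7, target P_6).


the matrix is [[0, -1, 5/3, -7/3, 85/27, -341/81, 455/81, -5461/729]; [0, 0, -2, 5, -28/3, 425/27, -682/27, 3185/81]; [0, 0, 0, -3, 10, -70/3, 425/9, -2387/27]; [0, 0, 0, 0, -4, 50/3, -140/3, 2975/27]; [0, 0, 0, 0, 0, -5, 25, -245/3]; [0, 0, 0, 0, 0, 0, -6, 35]; [0, 0, 0, 0, 0, 0, 0, -7]] (rows listed top to bottom)

image of 1: 0
image of x: -1
image of x^2: -2x + 5/3
image of x^3: -3x^2 + 5x - 7/3
image of x^4: -4x^3 + 10x^2 - (28/3)x + 85/27
image of x^5: -5x^4 + (50/3)x^3 - (70/3)x^2 + (425/27)x - 341/81
image of x^6: -6x^5 + 25x^4 - (140/3)x^3 + (425/9)x^2 - (682/27)x + 455/81
image of x^7: -7x^6 + 35x^5 - (245/3)x^4 + (2975/27)x^3 - (2387/27)x^2 + (3185/81)x - 5461/729
each image's coordinates form column j of the matrix


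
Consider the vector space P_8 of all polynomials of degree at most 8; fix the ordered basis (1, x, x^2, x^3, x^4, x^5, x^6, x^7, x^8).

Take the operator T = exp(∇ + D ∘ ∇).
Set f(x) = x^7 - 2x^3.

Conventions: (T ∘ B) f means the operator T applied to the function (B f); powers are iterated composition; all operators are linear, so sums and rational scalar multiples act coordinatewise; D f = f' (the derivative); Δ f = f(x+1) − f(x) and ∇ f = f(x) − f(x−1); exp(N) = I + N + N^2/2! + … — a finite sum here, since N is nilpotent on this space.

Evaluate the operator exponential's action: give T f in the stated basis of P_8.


order-1 term: 7x^6 + 21x^5 - 70x^4 + 105x^3 - 90x^2 + 29x - 2
order-2 term: 21x^5 + 105x^4 - 175x^3 - 105x^2 + 421x - 265
order-3 term: 35x^4 + 210x^3 - 105x^2 - 420x + 299
order-4 term: 35x^3 + 210x^2 + 35x - 210
order-5 term: 21x^2 + 105x + 35
order-6 term: 7x + 21
order-7 term: 1
the series for exp(∇ + D ∘ ∇) f terminates at order 7
exp(∇ + D ∘ ∇) f = x^7 + 7x^6 + 42x^5 + 70x^4 + 173x^3 - 69x^2 + 177x - 121

the image equals g(x) = x^7 + 7x^6 + 42x^5 + 70x^4 + 173x^3 - 69x^2 + 177x - 121


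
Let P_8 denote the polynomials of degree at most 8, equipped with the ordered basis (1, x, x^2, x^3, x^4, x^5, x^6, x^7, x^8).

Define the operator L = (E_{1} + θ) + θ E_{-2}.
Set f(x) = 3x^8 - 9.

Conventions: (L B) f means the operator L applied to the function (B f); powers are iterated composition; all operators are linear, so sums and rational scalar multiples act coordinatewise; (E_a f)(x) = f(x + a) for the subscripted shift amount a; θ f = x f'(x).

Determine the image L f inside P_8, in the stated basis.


E_{1} f = 3x^8 + 24x^7 + 84x^6 + 168x^5 + 210x^4 + 168x^3 + 84x^2 + 24x - 6
θ f = 24x^8
(E_{1} + θ) f = 27x^8 + 24x^7 + 84x^6 + 168x^5 + 210x^4 + 168x^3 + 84x^2 + 24x - 6
E_{-2} f = 3x^8 - 48x^7 + 336x^6 - 1344x^5 + 3360x^4 - 5376x^3 + 5376x^2 - 3072x + 759
θ E_{-2} f = 24x^8 - 336x^7 + 2016x^6 - 6720x^5 + 13440x^4 - 16128x^3 + 10752x^2 - 3072x
((E_{1} + θ) + θ E_{-2}) f = 51x^8 - 312x^7 + 2100x^6 - 6552x^5 + 13650x^4 - 15960x^3 + 10836x^2 - 3048x - 6

g(x) = 51x^8 - 312x^7 + 2100x^6 - 6552x^5 + 13650x^4 - 15960x^3 + 10836x^2 - 3048x - 6


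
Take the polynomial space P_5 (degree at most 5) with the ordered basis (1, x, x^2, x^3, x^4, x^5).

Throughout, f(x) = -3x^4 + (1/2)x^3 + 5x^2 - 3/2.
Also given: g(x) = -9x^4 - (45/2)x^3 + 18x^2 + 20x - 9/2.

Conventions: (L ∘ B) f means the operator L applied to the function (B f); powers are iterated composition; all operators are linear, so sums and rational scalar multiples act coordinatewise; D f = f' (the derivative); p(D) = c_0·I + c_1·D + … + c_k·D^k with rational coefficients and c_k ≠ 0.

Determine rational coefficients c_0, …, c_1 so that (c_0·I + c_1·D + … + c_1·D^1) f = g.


c_0 = 3, c_1 = 2

D^0 f = -3x^4 + (1/2)x^3 + 5x^2 - 3/2
D^1 f = -12x^3 + (3/2)x^2 + 10x
matching coefficients of g against c_0 f + c_1 Df + … from the top degree down determines the c_i
solution: c_0 = 3, c_1 = 2


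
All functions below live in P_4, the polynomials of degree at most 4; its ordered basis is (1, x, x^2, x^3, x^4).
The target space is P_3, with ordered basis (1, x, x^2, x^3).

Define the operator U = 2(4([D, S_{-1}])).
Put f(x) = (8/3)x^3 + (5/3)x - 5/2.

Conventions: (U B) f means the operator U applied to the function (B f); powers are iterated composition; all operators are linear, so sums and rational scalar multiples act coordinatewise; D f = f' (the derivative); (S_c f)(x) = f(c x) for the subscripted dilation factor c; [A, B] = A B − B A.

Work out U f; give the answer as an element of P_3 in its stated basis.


S_{-1} f = -(8/3)x^3 - (5/3)x - 5/2
D S_{-1} f = -8x^2 - 5/3
D f = 8x^2 + 5/3
S_{-1} D f = 8x^2 + 5/3
[D, S_{-1}] f = -16x^2 - 10/3
(4([D, S_{-1}])) f = -64x^2 - 40/3
(2(4([D, S_{-1}]))) f = -128x^2 - 80/3

g(x) = -128x^2 - 80/3


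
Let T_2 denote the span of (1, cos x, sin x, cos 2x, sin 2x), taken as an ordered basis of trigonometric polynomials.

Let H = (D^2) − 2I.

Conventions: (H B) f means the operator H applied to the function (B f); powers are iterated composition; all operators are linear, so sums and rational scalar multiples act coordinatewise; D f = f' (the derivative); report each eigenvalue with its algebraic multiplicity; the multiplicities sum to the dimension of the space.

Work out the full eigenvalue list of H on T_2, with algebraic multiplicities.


image of 1: -2
image of cos x: -3cos x
image of sin x: -3sin x
image of cos 2x: -6cos 2x
image of sin 2x: -6sin 2x
the matrix is diagonal; its diagonal is (-2, -3, -3, -6, -6)
for a triangular matrix the eigenvalues are the diagonal entries, with algebraic multiplicity their repetition count

λ = -6 (multiplicity 2), λ = -3 (multiplicity 2), λ = -2 (multiplicity 1)


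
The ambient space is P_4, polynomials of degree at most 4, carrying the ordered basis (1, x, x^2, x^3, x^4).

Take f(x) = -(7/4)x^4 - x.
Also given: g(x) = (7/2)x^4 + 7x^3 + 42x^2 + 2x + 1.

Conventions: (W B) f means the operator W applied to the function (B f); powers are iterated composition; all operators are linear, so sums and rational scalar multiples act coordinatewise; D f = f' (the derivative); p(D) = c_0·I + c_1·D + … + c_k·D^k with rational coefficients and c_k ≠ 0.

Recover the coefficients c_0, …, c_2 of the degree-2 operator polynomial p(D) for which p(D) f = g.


D^0 f = -(7/4)x^4 - x
D^1 f = -7x^3 - 1
D^2 f = -21x^2
matching coefficients of g against c_0 f + c_1 Df + … from the top degree down determines the c_i
solution: c_0 = -2, c_1 = -1, c_2 = -2

p(D) = -2·I − D − 2·D^2, i.e. c_0 = -2, c_1 = -1, c_2 = -2


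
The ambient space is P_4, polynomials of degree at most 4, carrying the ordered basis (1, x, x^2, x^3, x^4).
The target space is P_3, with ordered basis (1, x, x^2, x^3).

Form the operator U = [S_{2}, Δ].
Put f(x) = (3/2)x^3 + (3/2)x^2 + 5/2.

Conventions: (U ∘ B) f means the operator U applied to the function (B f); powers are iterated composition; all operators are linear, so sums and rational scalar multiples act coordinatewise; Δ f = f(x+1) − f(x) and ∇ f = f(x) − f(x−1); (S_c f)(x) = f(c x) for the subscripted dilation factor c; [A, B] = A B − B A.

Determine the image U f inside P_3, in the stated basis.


the result is g(x) = -18x^2 - 33x - 15

Δ f = (9/2)x^2 + (15/2)x + 3
S_{2} Δ f = 18x^2 + 15x + 3
S_{2} f = 12x^3 + 6x^2 + 5/2
Δ S_{2} f = 36x^2 + 48x + 18
[S_{2}, Δ] f = -18x^2 - 33x - 15


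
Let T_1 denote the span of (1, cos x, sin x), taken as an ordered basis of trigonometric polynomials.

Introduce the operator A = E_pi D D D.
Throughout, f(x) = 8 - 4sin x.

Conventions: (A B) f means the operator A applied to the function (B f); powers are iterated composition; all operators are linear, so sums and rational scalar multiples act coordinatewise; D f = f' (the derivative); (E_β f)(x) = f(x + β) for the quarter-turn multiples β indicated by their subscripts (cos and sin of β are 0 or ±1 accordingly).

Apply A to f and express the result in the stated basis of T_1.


D f = -4cos x
D D f = 4sin x
D (D D) f = 4cos x
E_pi D (D D) f = -4cos x

g(x) = -4cos x


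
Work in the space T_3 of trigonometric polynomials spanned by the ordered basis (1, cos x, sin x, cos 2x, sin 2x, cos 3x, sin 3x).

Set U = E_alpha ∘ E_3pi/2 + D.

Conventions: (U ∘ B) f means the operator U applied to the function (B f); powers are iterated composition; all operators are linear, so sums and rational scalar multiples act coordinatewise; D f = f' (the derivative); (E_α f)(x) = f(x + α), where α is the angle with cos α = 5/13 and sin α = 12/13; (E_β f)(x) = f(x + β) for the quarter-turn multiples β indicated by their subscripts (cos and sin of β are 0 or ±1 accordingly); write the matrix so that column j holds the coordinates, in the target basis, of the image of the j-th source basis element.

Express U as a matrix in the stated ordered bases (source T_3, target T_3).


the matrix is [[1, 0, 0, 0, 0, 0, 0]; [0, 12/13, 8/13, 0, 0, 0, 0]; [0, -8/13, 12/13, 0, 0, 0, 0]; [0, 0, 0, 119/169, 218/169, 0, 0]; [0, 0, 0, -218/169, 119/169, 0, 0]; [0, 0, 0, 0, 0, 828/2197, 4556/2197]; [0, 0, 0, 0, 0, -4556/2197, 828/2197]] (rows listed top to bottom)

image of 1: 1
image of cos x: (12/13)cos x - (8/13)sin x
image of sin x: (8/13)cos x + (12/13)sin x
image of cos 2x: (119/169)cos 2x - (218/169)sin 2x
image of sin 2x: (218/169)cos 2x + (119/169)sin 2x
image of cos 3x: (828/2197)cos 3x - (4556/2197)sin 3x
image of sin 3x: (4556/2197)cos 3x + (828/2197)sin 3x
each image's coordinates form column j of the matrix


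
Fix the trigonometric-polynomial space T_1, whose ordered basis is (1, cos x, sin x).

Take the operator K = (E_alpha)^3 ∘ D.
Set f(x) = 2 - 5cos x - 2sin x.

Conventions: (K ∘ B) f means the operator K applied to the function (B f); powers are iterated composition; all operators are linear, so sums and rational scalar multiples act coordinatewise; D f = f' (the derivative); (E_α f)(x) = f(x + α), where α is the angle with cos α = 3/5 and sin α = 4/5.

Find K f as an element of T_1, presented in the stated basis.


D f = -2cos x + 5sin x
E_alpha D f = (14/5)cos x + (23/5)sin x
E_alpha E_alpha D f = (134/25)cos x + (13/25)sin x
E_alpha E_alpha E_alpha D f = (454/125)cos x - (497/125)sin x

the image equals g(x) = (454/125)cos x - (497/125)sin x


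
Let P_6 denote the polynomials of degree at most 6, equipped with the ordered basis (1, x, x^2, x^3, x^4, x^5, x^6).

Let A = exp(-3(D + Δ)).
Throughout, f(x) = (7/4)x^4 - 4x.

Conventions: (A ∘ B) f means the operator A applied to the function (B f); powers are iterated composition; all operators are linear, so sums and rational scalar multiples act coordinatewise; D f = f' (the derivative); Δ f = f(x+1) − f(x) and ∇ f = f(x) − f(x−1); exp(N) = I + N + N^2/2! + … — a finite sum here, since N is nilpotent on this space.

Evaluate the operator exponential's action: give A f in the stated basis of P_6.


the result is g(x) = (7/4)x^4 - 42x^3 + (693/2)x^2 - 1159x + 1326

order-1 term: -42x^3 - (63/2)x^2 - 21x + 75/4
order-2 term: 378x^2 + 378x + 693/4
order-3 term: -1512x - 1134
order-4 term: 2268
the series for exp(-3(D + Δ)) f terminates at order 4
exp(-3(D + Δ)) f = (7/4)x^4 - 42x^3 + (693/2)x^2 - 1159x + 1326


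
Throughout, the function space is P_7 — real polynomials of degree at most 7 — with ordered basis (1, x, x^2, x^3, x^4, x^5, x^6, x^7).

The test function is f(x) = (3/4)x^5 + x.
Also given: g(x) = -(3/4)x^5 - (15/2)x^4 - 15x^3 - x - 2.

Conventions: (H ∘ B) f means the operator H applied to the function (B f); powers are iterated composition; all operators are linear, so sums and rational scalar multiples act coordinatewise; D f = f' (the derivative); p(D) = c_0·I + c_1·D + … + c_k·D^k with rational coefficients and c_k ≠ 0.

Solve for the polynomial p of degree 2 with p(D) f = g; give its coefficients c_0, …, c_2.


D^0 f = (3/4)x^5 + x
D^1 f = (15/4)x^4 + 1
D^2 f = 15x^3
matching coefficients of g against c_0 f + c_1 Df + … from the top degree down determines the c_i
solution: c_0 = -1, c_1 = -2, c_2 = -1

c_0 = -1, c_1 = -2, c_2 = -1


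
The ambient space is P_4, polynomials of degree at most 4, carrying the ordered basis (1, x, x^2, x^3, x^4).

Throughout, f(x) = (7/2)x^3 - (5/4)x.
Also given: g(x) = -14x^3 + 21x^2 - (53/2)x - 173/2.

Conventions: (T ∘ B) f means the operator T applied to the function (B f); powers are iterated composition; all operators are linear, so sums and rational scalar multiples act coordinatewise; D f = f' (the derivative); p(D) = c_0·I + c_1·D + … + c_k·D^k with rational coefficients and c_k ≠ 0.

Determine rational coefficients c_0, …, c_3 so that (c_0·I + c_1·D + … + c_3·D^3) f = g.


D^0 f = (7/2)x^3 - (5/4)x
D^1 f = (21/2)x^2 - 5/4
D^2 f = 21x
D^3 f = 21
matching coefficients of g against c_0 f + c_1 Df + … from the top degree down determines the c_i
solution: c_0 = -4, c_1 = 2, c_2 = -3/2, c_3 = -4

c_0 = -4, c_1 = 2, c_2 = -3/2, c_3 = -4


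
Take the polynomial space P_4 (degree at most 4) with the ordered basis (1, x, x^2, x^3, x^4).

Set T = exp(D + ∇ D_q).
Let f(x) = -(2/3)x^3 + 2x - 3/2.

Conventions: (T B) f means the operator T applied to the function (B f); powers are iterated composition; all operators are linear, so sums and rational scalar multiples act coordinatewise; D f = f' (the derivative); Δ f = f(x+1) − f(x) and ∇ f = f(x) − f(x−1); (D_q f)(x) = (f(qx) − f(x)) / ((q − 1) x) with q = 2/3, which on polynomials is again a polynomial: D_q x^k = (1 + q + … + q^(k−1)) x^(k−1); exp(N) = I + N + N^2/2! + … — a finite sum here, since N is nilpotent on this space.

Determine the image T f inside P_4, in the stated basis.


order-1 term: -2x^2 - (76/27)x + 92/27
order-2 term: -2x - 83/27
order-3 term: -2/3
the series for exp(D + ∇ D_q) f terminates at order 3
exp(D + ∇ D_q) f = -(2/3)x^3 - 2x^2 - (76/27)x - 11/6

the image equals g(x) = -(2/3)x^3 - 2x^2 - (76/27)x - 11/6
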